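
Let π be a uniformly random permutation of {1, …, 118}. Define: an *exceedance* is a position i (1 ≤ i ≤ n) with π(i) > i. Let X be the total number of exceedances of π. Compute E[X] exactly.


Write X = Σ_{i=1}^{118} X_i, where X_i = 1_{π(i) > i}.
For each fixed i, π(i) is uniform over {1, …, 118} (marginal of a uniform permutation), so P[π(i) > i] = (n − i)/n. Summing: Σ_{i=1}^{118} (n − i)/n = (0 + 1 + … + 117)/118 = 118(118 − 1)/(2·118) = (118 − 1)/2.
Hence E[X] = Σ_{i=1}^{118} (118 − i)/118 = 117/2 ≈ 58.500.

E[X] = 117/2 = 58.500.


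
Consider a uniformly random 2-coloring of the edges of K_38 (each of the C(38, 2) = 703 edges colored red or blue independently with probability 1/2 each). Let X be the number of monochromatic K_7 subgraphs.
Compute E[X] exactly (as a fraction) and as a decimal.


Let X = Σ_S X_S over the C(38, 7) = 12620256 subsets S of size 7, where X_S = 1 if the K_7 on S is monochromatic.
For a fixed S, the K_7 on S has C(7, 2) = 21 edges. P[all 21 edges red] = (1/2)^21, and likewise for blue, so P[monochromatic] = 2·(1/2)^21 = 2^{1 − 21} = 1/1048576.
By linearity: E[X] = C(38, 7) · 2^{1 − 21} = 12620256 · 1/1048576 = 394383/32768.
Numerically: E[X] ≈ 12.035614.

E[X] = C(38,7)·2^(1−C(7,2)) = 394383/32768 ≈ 12.035614.


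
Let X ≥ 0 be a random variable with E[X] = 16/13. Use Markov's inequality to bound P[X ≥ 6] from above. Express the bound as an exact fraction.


μ = E[X] = 16/13, a = 6.
Markov: P[X ≥ 6] ≤ μ/a = (16/13)/6 = 8/39.
Numerically: ≈ 0.205.
(Since a = 6 > μ = 1.231, the bound 8/39 is < 1 and informative.)

P[X ≥ 6] ≤ 8/39 ≈ 0.205.


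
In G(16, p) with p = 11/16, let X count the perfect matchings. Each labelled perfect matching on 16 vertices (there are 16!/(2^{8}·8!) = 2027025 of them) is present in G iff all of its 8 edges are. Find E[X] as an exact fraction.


K_16 has 16!/(2^{8}·8!) = 2027025 labelled perfect matchings.
For each such perfect matching H, let X_H = 1 if all 8 edges of H are present in G. Then P[X_H = 1] = p^{8} = (11/16)^{8} = 214358881/4294967296.
By linearity of expectation: E[X] = Σ_H E[X_H] = 2027025 · p^{8} = 2027025 · 214358881/4294967296 = 434510810759025/4294967296.
Numerically: E[X] ≈ 101167.

E[X] = 2027025 · (11/16)^{8} = 434510810759025/4294967296 ≈ 101167.


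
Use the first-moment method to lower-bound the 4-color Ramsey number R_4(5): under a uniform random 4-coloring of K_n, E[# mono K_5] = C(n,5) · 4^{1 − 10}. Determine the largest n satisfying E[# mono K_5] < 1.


We need C(n, 5) · 4^{1 − 10} < 1, i.e. C(n, 5) < 4^{10 − 1} = 262144.
Check values of n near the boundary:
  n = 32: C(32, 5) = 201376; 201376 < 262144? YES
  n = 33: C(33, 5) = 237336; 237336 < 262144? YES
  n = 34: C(34, 5) = 278256; 278256 < 262144? NO
  n = 35: C(35, 5) = 324632; 324632 < 262144? NO
  n = 36: C(36, 5) = 376992; 376992 < 262144? NO
The largest n with C(n, 5) < 262144 is n = 33 (where E[X] = 29667/32768 ≈ 0.90536). Hence R_4(5) > 33, i.e. R_4(5) ≥ 34.

Largest n = 33; hence R_4(5) > 33.


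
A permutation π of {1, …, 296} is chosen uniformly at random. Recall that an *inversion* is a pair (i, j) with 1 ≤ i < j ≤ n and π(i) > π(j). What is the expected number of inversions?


Write X = Σ X_I over the C(296, 2) = 43660 pairs i < j, with X_I the indicator of one inversion.
There are 43660 indicators.
For each fixed pair i < j, the values π(i) and π(j) are two distinct elements of {1, …, 296} in uniformly random order; by symmetry P[π(i) > π(j)] = 1/2.
By linearity: E[X] = 43660 · (1/2) = C(296, 2) · (1/2) = 43660/2 = 21830 ≈ 21830.00000.

E[X] = 21830 = 21830.00000.


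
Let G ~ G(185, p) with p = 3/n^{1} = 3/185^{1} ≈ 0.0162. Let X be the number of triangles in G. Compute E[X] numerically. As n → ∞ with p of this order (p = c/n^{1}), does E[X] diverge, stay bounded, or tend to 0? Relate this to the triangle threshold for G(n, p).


Number of potential triangles: C(185, 3) = 1038220.
Each occurs with probability p³ ≈ (0.0162)³ ≈ 4.26431e-06.
By linearity: E[X] = C(185, 3)·p³ ≈ 1038220 · 4.26431e-06 ≈ 4.427.
Here α = 1, so p = 3/n is exactly at the triangle threshold p ~ 1/n. Asymptotically E[X] → c³/6 = 3³/6 = 9/2 ≈ 4.500, a bounded constant. In this regime the triangle count is asymptotically Poisson(c³/6).

E[X] ≈ 4.427; in regime p = Θ(1/n^{1}) E[X] stays bounded (at the triangle threshold p ~ 1/n).


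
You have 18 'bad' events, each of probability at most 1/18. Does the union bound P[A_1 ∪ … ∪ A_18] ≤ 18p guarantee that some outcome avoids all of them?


Union bound: P[∪_{i=1}^{18} A_i] ≤ Σ_i P[A_i] ≤ 18·p = 18·(1/18) = 1.
Numerically: 1 ≈ 1.0000000.
Is 1 < 1? NO.
Since the bound 1 is ≥ 1, the union bound is uninformative here; it does NOT by itself certify existence.

18·p = 1 ≈ 1.0000000; existence NOT certified by the union bound.


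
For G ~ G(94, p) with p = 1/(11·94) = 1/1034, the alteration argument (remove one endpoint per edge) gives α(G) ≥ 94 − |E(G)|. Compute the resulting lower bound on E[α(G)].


E[|E(G)|] = C(94, 2)·p = 4371 · (1/1034) = 93/22.
E[α(G)] ≥ n − E[|E(G)|] = 94 − 93/22 = 1975/22.
Numerically: ≈ 89.773.
(This is only a lower bound; the true E[α(G)] may be larger.)

E[α(G)] ≥ 1975/22 ≈ 89.773.


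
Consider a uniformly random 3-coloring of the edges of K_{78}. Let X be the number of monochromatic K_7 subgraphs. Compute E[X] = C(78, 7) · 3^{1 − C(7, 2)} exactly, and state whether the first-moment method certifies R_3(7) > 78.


E[X] = C(78, 7) · 3^{1 − 21} = 2641902120 · 3^{−20} = 2641902120/3486784401.
As a reduced fraction: E[X] = 293544680/387420489 ≈ 0.757690.
Is E[X] < 1? YES.
Since E[X] < 1, there exists a 3-coloring of K_{78} with no monochromatic K_7; hence R_3(7) > 78.

E[X] = 293544680/387420489 ≈ 0.757690; E[X] < 1, so R_3(7) > 78.


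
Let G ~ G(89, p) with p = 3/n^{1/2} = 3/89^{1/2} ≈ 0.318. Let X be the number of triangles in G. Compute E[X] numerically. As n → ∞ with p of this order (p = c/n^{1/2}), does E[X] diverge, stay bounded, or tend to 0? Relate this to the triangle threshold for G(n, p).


Number of potential triangles: C(89, 3) = 113564.
Each occurs with probability p³ ≈ (0.318)³ ≈ 3.2157239e-02.
By linearity: E[X] = C(89, 3)·p³ ≈ 113564 · 3.2157239e-02 ≈ 3651.90470.
Since α = 1/2 < 1, p = c/n^{1/2} ≫ 1/n is above the triangle threshold p ~ 1/n. Asymptotically E[X] ~ (c³/6)·n^{3(1−α)} = (3³/6)·n^{1.5} → ∞; triangles are abundant w.h.p.

E[X] ≈ 3651.90470; in regime p = Θ(1/n^{1/2}) E[X] diverges (above the triangle threshold p ~ 1/n).


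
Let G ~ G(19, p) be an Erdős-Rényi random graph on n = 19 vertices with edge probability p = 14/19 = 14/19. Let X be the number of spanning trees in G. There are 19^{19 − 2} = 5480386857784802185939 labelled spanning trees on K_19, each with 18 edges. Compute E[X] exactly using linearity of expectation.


K_19 has 19^{19 − 2} = 5480386857784802185939 labelled spanning trees.
For each such spanning tree H, let X_H = 1 if all 18 edges of H are present in G. Then P[X_H = 1] = p^{18} = (14/19)^{18} = 426878854210636742656/104127350297911241532841.
Summing the indicators: E[X] = Σ_H E[X_H] = 5480386857784802185939 · p^{18} = 5480386857784802185939 · 426878854210636742656/104127350297911241532841 = 426878854210636742656/19.
Numerically: E[X] ≈ 2.25e+19.

E[X] = 5480386857784802185939 · (14/19)^{18} = 426878854210636742656/19 ≈ 2.25e+19.


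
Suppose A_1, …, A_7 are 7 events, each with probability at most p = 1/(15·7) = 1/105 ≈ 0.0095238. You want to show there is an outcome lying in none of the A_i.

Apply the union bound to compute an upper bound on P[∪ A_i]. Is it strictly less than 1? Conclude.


Union bound: P[∪_{i=1}^{7} A_i] ≤ Σ_i P[A_i] ≤ 7·p = 7·(1/105) = 1/15.
Numerically: 1/15 ≈ 0.0666667.
Is 1/15 < 1? YES.
Since P[∪ A_i] ≤ 1/15 < 1, the complement has P[∩ A_i^c] ≥ 1 − 1/15 = 14/15 > 0, so some outcome avoids every A_i.

7·p = 1/15 ≈ 0.0666667; existence CERTIFIED by the union bound.


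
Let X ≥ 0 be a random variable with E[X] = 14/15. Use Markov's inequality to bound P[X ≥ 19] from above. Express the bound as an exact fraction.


μ = E[X] = 14/15, a = 19.
Markov: P[X ≥ 19] ≤ μ/a = (14/15)/19 = 14/285.
Numerically: ≈ 0.0491.
(Since a = 19 > μ = 0.9333, the bound 14/285 is < 1 and informative.)

P[X ≥ 19] ≤ 14/285 ≈ 0.0491.


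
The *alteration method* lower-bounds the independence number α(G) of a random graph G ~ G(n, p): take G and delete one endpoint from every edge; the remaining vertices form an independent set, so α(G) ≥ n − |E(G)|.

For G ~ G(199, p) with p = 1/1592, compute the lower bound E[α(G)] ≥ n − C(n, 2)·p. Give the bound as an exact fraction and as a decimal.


E[|E(G)|] = C(199, 2)·p = 19701 · (1/1592) = 99/8.
E[α(G)] ≥ n − E[|E(G)|] = 199 − 99/8 = 1493/8.
Numerically: ≈ 186.62500.
(This is only a lower bound; the true E[α(G)] may be larger.)

E[α(G)] ≥ 1493/8 ≈ 186.62500.


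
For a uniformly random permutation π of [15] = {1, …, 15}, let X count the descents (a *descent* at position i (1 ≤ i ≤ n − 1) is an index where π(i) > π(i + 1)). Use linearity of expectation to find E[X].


Write X = Σ X_I over i = 1, …, 14, with X_I the indicator of one descent.
There are 14 indicators.
For each fixed i, the pair (π(i), π(i+1)) is a uniformly random ordered pair of distinct values from {1, …, 15}; by symmetry P[π(i) > π(i+1)] = 1/2.
By linearity: E[X] = 14 · (1/2) = (15 − 1) · (1/2) = 7 ≈ 7.00000.

E[X] = 7 = 7.00000.


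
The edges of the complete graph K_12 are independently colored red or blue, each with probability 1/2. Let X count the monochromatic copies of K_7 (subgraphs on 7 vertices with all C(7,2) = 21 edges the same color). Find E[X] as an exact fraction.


Let X = Σ_S X_S over the C(12, 7) = 792 subsets S of size 7, where X_S = 1 if the K_7 on S is monochromatic.
For a fixed S, the K_7 on S has C(7, 2) = 21 edges. P[all 21 edges red] = (1/2)^21, and likewise for blue, so P[monochromatic] = 2·(1/2)^21 = 2^{1 − 21} = 1/1048576.
By linearity: E[X] = C(12, 7) · 2^{1 − 21} = 792 · 1/1048576 = 99/131072.
Numerically: E[X] ≈ 0.00076.

E[X] = C(12,7)·2^(1−C(7,2)) = 99/131072 ≈ 0.00076.


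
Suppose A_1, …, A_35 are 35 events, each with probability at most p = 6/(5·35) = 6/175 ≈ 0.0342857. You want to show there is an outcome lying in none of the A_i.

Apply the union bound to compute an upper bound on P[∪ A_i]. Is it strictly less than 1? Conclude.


Union bound: P[∪_{i=1}^{35} A_i] ≤ Σ_i P[A_i] ≤ 35·p = 35·(6/175) = 6/5.
Numerically: 6/5 ≈ 1.2000000.
Is 6/5 < 1? NO.
Since the bound 6/5 is ≥ 1, the union bound is uninformative here; it does NOT by itself certify existence.

35·p = 6/5 ≈ 1.2000000; existence NOT certified by the union bound.


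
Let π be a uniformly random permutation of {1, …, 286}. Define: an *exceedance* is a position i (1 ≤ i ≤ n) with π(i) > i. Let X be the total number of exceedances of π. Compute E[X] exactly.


Write X = Σ_{i=1}^{286} X_i, where X_i = 1_{π(i) > i}.
For each fixed i, π(i) is uniform over {1, …, 286} (marginal of a uniform permutation), so P[π(i) > i] = (n − i)/n. Summing: Σ_{i=1}^{286} (n − i)/n = (0 + 1 + … + 285)/286 = 286(286 − 1)/(2·286) = (286 − 1)/2.
Hence E[X] = Σ_{i=1}^{286} (286 − i)/286 = 285/2 ≈ 142.500000.

E[X] = 285/2 = 142.500000.


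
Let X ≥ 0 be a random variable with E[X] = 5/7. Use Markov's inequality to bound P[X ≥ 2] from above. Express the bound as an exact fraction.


μ = E[X] = 5/7, a = 2.
Markov: P[X ≥ 2] ≤ μ/a = (5/7)/2 = 5/14.
Numerically: ≈ 0.35714.
(Since a = 2 > μ = 0.71429, the bound 5/14 is < 1 and informative.)

P[X ≥ 2] ≤ 5/14 ≈ 0.35714.


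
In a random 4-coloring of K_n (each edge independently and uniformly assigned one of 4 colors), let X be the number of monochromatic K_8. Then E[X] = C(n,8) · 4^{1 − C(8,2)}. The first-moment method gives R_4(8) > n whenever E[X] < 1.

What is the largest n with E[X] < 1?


We need C(n, 8) · 4^{1 − 28} < 1, i.e. C(n, 8) < 4^{28 − 1} = 18014398509481984.
Check values of n near the boundary:
  n = 407: C(407, 8) = 17424959239309050; 17424959239309050 < 18014398509481984? YES
  n = 408: C(408, 8) = 17773458424095231; 17773458424095231 < 18014398509481984? YES
  n = 409: C(409, 8) = 18128041135797879; 18128041135797879 < 18014398509481984? NO
  n = 410: C(410, 8) = 18488798173326195; 18488798173326195 < 18014398509481984? NO
The largest n with C(n, 8) < 18014398509481984 is n = 408 (where E[X] = 17773458424095231/18014398509481984 ≈ 0.987). Hence R_4(8) > 408, i.e. R_4(8) ≥ 409.

Largest n = 408; hence R_4(8) > 408.


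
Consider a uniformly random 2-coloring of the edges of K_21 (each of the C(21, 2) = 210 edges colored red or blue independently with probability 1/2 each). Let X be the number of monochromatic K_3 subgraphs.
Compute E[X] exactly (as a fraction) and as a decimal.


Let X = Σ_S X_S over the C(21, 3) = 1330 subsets S of size 3, where X_S = 1 if the K_3 on S is monochromatic.
For a fixed S, the K_3 on S has C(3, 2) = 3 edges. P[all 3 edges red] = (1/2)^3, and likewise for blue, so P[monochromatic] = 2·(1/2)^3 = 2^{1 − 3} = 1/4.
By linearity: E[X] = C(21, 3) · 2^{1 − 3} = 1330 · 1/4 = 665/2.
Numerically: E[X] ≈ 332.500000.

E[X] = C(21,3)·2^(1−C(3,2)) = 665/2 ≈ 332.500000.


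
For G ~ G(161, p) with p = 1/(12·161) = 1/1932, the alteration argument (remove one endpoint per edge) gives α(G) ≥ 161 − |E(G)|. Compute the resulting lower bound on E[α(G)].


E[|E(G)|] = C(161, 2)·p = 12880 · (1/1932) = 20/3.
E[α(G)] ≥ n − E[|E(G)|] = 161 − 20/3 = 463/3.
Numerically: ≈ 154.333333.
(This is only a lower bound; the true E[α(G)] may be larger.)

E[α(G)] ≥ 463/3 ≈ 154.333333.


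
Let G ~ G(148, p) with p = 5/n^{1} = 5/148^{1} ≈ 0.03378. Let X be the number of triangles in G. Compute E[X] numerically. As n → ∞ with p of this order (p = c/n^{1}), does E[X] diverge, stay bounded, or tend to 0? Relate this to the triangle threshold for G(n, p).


Number of potential triangles: C(148, 3) = 529396.
Each occurs with probability p³ ≈ (0.03378)³ ≈ 3.855892e-05.
By linearity: E[X] = C(148, 3)·p³ ≈ 529396 · 3.855892e-05 ≈ 20.4129.
Here α = 1, so p = 5/n is exactly at the triangle threshold p ~ 1/n. Asymptotically E[X] → c³/6 = 5³/6 = 125/6 ≈ 20.8333, a bounded constant. In this regime the triangle count is asymptotically Poisson(c³/6).

E[X] ≈ 20.4129; in regime p = Θ(1/n^{1}) E[X] stays bounded (at the triangle threshold p ~ 1/n).


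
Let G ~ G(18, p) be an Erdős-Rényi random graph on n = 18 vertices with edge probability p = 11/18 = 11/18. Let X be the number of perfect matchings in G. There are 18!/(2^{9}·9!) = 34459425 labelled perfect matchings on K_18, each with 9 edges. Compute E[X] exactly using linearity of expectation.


K_18 has 18!/(2^{9}·9!) = 34459425 labelled perfect matchings.
For each such perfect matching H, let X_H = 1 if all 9 edges of H are present in G. Then P[X_H = 1] = p^{9} = (11/18)^{9} = 2357947691/198359290368.
Summing the indicators: E[X] = Σ_H E[X_H] = 34459425 · p^{9} = 34459425 · 2357947691/198359290368 = 1003129896443675/2448880128.
Numerically: E[X] ≈ 409628.

E[X] = 34459425 · (11/18)^{9} = 1003129896443675/2448880128 ≈ 409628.


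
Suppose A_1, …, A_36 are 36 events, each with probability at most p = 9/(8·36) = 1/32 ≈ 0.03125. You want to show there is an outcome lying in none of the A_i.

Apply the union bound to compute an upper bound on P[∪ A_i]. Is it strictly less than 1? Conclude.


Union bound: P[∪_{i=1}^{36} A_i] ≤ Σ_i P[A_i] ≤ 36·p = 36·(1/32) = 9/8.
Numerically: 9/8 ≈ 1.12500.
Is 9/8 < 1? NO.
Since the bound 9/8 is ≥ 1, the union bound is uninformative here; it does NOT by itself certify existence.

36·p = 9/8 ≈ 1.12500; existence NOT certified by the union bound.


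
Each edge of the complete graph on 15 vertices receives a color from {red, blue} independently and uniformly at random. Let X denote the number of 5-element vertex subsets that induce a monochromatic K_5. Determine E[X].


Let X = Σ_S X_S over the C(15, 5) = 3003 subsets S of size 5, where X_S = 1 if the K_5 on S is monochromatic.
For a fixed S, the K_5 on S has C(5, 2) = 10 edges. P[all 10 edges red] = (1/2)^10, and likewise for blue, so P[monochromatic] = 2·(1/2)^10 = 2^{1 − 10} = 1/512.
Summing: E[X] = C(15, 5) · 2^{1 − 10} = 3003 · 1/512 = 3003/512.
Numerically: E[X] ≈ 5.865234.

E[X] = C(15,5)·2^(1−C(5,2)) = 3003/512 ≈ 5.865234.


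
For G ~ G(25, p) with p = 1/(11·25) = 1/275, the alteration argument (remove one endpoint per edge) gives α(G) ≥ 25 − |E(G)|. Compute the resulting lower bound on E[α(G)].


E[|E(G)|] = C(25, 2)·p = 300 · (1/275) = 12/11.
E[α(G)] ≥ n − E[|E(G)|] = 25 − 12/11 = 263/11.
Numerically: ≈ 23.9091.
(This is only a lower bound; the true E[α(G)] may be larger.)

E[α(G)] ≥ 263/11 ≈ 23.9091.


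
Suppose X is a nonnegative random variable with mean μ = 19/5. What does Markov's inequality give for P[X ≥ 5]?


μ = E[X] = 19/5, a = 5.
Markov: P[X ≥ 5] ≤ μ/a = (19/5)/5 = 19/25.
Numerically: ≈ 0.760.
(Since a = 5 > μ = 3.800, the bound 19/25 is < 1 and informative.)

P[X ≥ 5] ≤ 19/25 ≈ 0.760.


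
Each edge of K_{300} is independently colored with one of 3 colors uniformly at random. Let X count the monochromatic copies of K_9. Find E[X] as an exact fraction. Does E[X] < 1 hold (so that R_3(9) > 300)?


E[X] = C(300, 9) · 3^{1 − 36} = 48052241692154700 · 3^{−35} = 48052241692154700/50031545098999707.
As a reduced fraction: E[X] = 16017413897384900/16677181699666569 ≈ 0.960439.
Is E[X] < 1? YES.
Since E[X] < 1, there exists a 3-coloring of K_{300} with no monochromatic K_9; hence R_3(9) > 300.

E[X] = 16017413897384900/16677181699666569 ≈ 0.960439; E[X] < 1, so R_3(9) > 300.


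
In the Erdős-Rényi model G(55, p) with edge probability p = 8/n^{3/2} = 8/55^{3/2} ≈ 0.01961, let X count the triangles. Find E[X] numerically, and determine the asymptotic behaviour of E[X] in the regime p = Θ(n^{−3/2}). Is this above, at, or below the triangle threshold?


Number of potential triangles: C(55, 3) = 26235.
Each occurs with probability p³ ≈ (0.01961)³ ≈ 7.544628e-06.
By linearity: E[X] = C(55, 3)·p³ ≈ 26235 · 7.544628e-06 ≈ 0.1979.
Since α = 3/2 > 1, p = c/n^{3/2} = o(1/n) is below the triangle threshold p ~ 1/n. Asymptotically E[X] ~ (c³/6)·n^{3(1−α)} = (8³/6)·n^{-1.5} → 0, so by Markov's inequality G has no triangles w.h.p.

E[X] ≈ 0.1979; in regime p = Θ(1/n^{3/2}) E[X] tends to 0 (below the triangle threshold p ~ 1/n).


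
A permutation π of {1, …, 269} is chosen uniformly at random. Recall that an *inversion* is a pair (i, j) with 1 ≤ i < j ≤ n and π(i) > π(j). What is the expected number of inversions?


Write X = Σ X_I over the C(269, 2) = 36046 pairs i < j, with X_I the indicator of one inversion.
There are 36046 indicators.
For each fixed pair i < j, the values π(i) and π(j) are two distinct elements of {1, …, 269} in uniformly random order; by symmetry P[π(i) > π(j)] = 1/2.
By linearity: E[X] = 36046 · (1/2) = C(269, 2) · (1/2) = 36046/2 = 18023 ≈ 18023.000000.

E[X] = 18023 = 18023.000000.


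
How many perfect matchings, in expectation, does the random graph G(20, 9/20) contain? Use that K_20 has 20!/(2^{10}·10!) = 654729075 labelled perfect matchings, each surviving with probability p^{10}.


K_20 has 20!/(2^{10}·10!) = 654729075 labelled perfect matchings.
For each such perfect matching H, let X_H = 1 if all 10 edges of H are present in G. Then P[X_H = 1] = p^{10} = (9/20)^{10} = 3486784401/10240000000000.
By linearity: E[X] = Σ_H E[X_H] = 654729075 · p^{10} = 654729075 · 3486784401/10240000000000 = 91315965023646363/409600000000.
Numerically: E[X] ≈ 2.23e+05.

E[X] = 654729075 · (9/20)^{10} = 91315965023646363/409600000000 ≈ 2.23e+05.


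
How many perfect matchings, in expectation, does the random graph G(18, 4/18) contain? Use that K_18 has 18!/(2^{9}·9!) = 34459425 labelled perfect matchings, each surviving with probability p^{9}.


K_18 has 18!/(2^{9}·9!) = 34459425 labelled perfect matchings.
For each such perfect matching H, let X_H = 1 if all 9 edges of H are present in G. Then P[X_H = 1] = p^{9} = (2/9)^{9} = 512/387420489.
By linearity: E[X] = Σ_H E[X_H] = 34459425 · p^{9} = 34459425 · 512/387420489 = 217817600/4782969.
Numerically: E[X] ≈ 45.54.

E[X] = 34459425 · (2/9)^{9} = 217817600/4782969 ≈ 45.54.


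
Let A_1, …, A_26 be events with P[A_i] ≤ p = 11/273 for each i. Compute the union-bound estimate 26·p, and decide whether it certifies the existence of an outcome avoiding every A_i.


Union bound: P[∪_{i=1}^{26} A_i] ≤ Σ_i P[A_i] ≤ 26·p = 26·(11/273) = 22/21.
Numerically: 22/21 ≈ 1.047619.
Is 22/21 < 1? NO.
Since the bound 22/21 is ≥ 1, the union bound is uninformative here; it does NOT by itself certify existence.

26·p = 22/21 ≈ 1.047619; existence NOT certified by the union bound.


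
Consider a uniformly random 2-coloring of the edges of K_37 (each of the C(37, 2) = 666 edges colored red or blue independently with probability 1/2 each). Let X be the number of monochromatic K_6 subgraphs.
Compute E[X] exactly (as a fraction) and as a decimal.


Let X = Σ_S X_S over the C(37, 6) = 2324784 subsets S of size 6, where X_S = 1 if the K_6 on S is monochromatic.
For a fixed S, the K_6 on S has C(6, 2) = 15 edges. P[all 15 edges red] = (1/2)^15, and likewise for blue, so P[monochromatic] = 2·(1/2)^15 = 2^{1 − 15} = 1/16384.
By linearity of expectation: E[X] = C(37, 6) · 2^{1 − 15} = 2324784 · 1/16384 = 145299/1024.
Numerically: E[X] ≈ 141.893555.

E[X] = C(37,6)·2^(1−C(6,2)) = 145299/1024 ≈ 141.893555.


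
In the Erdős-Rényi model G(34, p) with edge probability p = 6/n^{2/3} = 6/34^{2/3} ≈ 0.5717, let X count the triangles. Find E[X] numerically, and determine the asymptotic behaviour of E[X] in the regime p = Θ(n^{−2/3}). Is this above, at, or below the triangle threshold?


Number of potential triangles: C(34, 3) = 5984.
Each occurs with probability p³ ≈ (0.5717)³ ≈ 1.8685121e-01.
By linearity: E[X] = C(34, 3)·p³ ≈ 5984 · 1.8685121e-01 ≈ 1118.11765.
Since α = 2/3 < 1, p = c/n^{2/3} ≫ 1/n is above the triangle threshold p ~ 1/n. Asymptotically E[X] ~ (c³/6)·n^{3(1−α)} = (6³/6)·n^{1} → ∞; triangles are abundant w.h.p.

E[X] ≈ 1118.11765; in regime p = Θ(1/n^{2/3}) E[X] diverges (above the triangle threshold p ~ 1/n).


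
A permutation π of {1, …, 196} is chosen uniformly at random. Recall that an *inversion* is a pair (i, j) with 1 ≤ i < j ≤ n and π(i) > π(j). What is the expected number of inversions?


Write X = Σ X_I over the C(196, 2) = 19110 pairs i < j, with X_I the indicator of one inversion.
There are 19110 indicators.
For each fixed pair i < j, the values π(i) and π(j) are two distinct elements of {1, …, 196} in uniformly random order; by symmetry P[π(i) > π(j)] = 1/2.
By linearity: E[X] = 19110 · (1/2) = C(196, 2) · (1/2) = 19110/2 = 9555 ≈ 9555.000000.

E[X] = 9555 = 9555.000000.


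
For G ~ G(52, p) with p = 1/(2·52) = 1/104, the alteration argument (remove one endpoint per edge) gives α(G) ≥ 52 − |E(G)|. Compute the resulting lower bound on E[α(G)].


E[|E(G)|] = C(52, 2)·p = 1326 · (1/104) = 51/4.
E[α(G)] ≥ n − E[|E(G)|] = 52 − 51/4 = 157/4.
Numerically: ≈ 39.25000.
(This is only a lower bound; the true E[α(G)] may be larger.)

E[α(G)] ≥ 157/4 ≈ 39.25000.


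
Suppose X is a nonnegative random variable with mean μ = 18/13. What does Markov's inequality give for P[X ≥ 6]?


μ = E[X] = 18/13, a = 6.
Markov: P[X ≥ 6] ≤ μ/a = (18/13)/6 = 3/13.
Numerically: ≈ 0.2308.
(Since a = 6 > μ = 1.3846, the bound 3/13 is < 1 and informative.)

P[X ≥ 6] ≤ 3/13 ≈ 0.2308.


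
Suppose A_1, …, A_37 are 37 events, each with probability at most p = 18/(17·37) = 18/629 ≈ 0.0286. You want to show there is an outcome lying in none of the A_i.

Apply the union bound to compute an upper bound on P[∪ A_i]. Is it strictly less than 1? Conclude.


Union bound: P[∪_{i=1}^{37} A_i] ≤ Σ_i P[A_i] ≤ 37·p = 37·(18/629) = 18/17.
Numerically: 18/17 ≈ 1.0588.
Is 18/17 < 1? NO.
Since the bound 18/17 is ≥ 1, the union bound is uninformative here; it does NOT by itself certify existence.

37·p = 18/17 ≈ 1.0588; existence NOT certified by the union bound.


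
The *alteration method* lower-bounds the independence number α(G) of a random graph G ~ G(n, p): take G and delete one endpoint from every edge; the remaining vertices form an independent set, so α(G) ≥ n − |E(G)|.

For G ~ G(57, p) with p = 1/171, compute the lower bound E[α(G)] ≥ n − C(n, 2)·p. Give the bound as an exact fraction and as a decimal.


E[|E(G)|] = C(57, 2)·p = 1596 · (1/171) = 28/3.
E[α(G)] ≥ n − E[|E(G)|] = 57 − 28/3 = 143/3.
Numerically: ≈ 47.66667.
(This is only a lower bound; the true E[α(G)] may be larger.)

E[α(G)] ≥ 143/3 ≈ 47.66667.


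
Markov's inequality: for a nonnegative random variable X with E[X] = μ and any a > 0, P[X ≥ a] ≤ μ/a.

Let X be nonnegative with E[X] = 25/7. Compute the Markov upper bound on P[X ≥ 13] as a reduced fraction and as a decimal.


μ = E[X] = 25/7, a = 13.
Markov: P[X ≥ 13] ≤ μ/a = (25/7)/13 = 25/91.
Numerically: ≈ 0.275.
(Since a = 13 > μ = 3.571, the bound 25/91 is < 1 and informative.)

P[X ≥ 13] ≤ 25/91 ≈ 0.275.


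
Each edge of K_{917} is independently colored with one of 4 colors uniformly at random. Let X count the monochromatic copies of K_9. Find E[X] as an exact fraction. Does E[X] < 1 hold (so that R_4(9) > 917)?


E[X] = C(917, 9) · 4^{1 − 36} = 1214670081818390006810 · 4^{−35} = 1214670081818390006810/1180591620717411303424.
As a reduced fraction: E[X] = 607335040909195003405/590295810358705651712 ≈ 1.0288656.
Is E[X] < 1? NO.
Since E[X] ≥ 1, the first-moment bound is inconclusive at n = 917; it does NOT by itself certify R_4(9) > 917.

E[X] = 607335040909195003405/590295810358705651712 ≈ 1.0288656; E[X] ≥ 1; first-moment method inconclusive here.


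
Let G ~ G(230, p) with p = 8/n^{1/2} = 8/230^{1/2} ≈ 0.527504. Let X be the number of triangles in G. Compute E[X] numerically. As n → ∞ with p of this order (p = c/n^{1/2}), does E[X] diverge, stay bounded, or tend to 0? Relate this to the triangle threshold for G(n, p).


Number of potential triangles: C(230, 3) = 2001460.
Each occurs with probability p³ ≈ (0.527504)³ ≈ 1.46783827e-01.
By linearity: E[X] = C(230, 3)·p³ ≈ 2001460 · 1.46783827e-01 ≈ 293781.958630.
Since α = 1/2 < 1, p = c/n^{1/2} ≫ 1/n is above the triangle threshold p ~ 1/n. Asymptotically E[X] ~ (c³/6)·n^{3(1−α)} = (8³/6)·n^{1.5} → ∞; triangles are abundant w.h.p.

E[X] ≈ 293781.958630; in regime p = Θ(1/n^{1/2}) E[X] diverges (above the triangle threshold p ~ 1/n).


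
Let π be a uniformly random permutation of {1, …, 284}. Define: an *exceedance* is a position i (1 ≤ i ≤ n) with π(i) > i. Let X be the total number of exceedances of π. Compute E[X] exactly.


Write X = Σ_{i=1}^{284} X_i, where X_i = 1_{π(i) > i}.
For each fixed i, π(i) is uniform over {1, …, 284} (marginal of a uniform permutation), so P[π(i) > i] = (n − i)/n. Summing: Σ_{i=1}^{284} (n − i)/n = (0 + 1 + … + 283)/284 = 284(284 − 1)/(2·284) = (284 − 1)/2.
Hence E[X] = Σ_{i=1}^{284} (284 − i)/284 = 283/2 ≈ 141.50000.

E[X] = 283/2 = 141.50000.


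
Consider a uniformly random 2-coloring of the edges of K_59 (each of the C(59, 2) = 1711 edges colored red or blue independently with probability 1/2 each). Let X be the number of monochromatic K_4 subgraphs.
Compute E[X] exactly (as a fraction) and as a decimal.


Let X = Σ_S X_S over the C(59, 4) = 455126 subsets S of size 4, where X_S = 1 if the K_4 on S is monochromatic.
For a fixed S, the K_4 on S has C(4, 2) = 6 edges. P[all 6 edges red] = (1/2)^6, and likewise for blue, so P[monochromatic] = 2·(1/2)^6 = 2^{1 − 6} = 1/32.
By linearity of expectation: E[X] = C(59, 4) · 2^{1 − 6} = 455126 · 1/32 = 227563/16.
Numerically: E[X] ≈ 14222.687500.

E[X] = C(59,4)·2^(1−C(4,2)) = 227563/16 ≈ 14222.687500.


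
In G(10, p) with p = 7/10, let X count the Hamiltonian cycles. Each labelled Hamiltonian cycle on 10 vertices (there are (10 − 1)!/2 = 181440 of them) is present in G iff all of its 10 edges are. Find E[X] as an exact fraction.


K_10 has (10 − 1)!/2 = 181440 labelled Hamiltonian cycles.
For each such Hamiltonian cycle H, let X_H = 1 if all 10 edges of H are present in G. Then P[X_H = 1] = p^{10} = (7/10)^{10} = 282475249/10000000000.
By linearity of expectation: E[X] = Σ_H E[X_H] = 181440 · p^{10} = 181440 · 282475249/10000000000 = 160163466183/31250000.
Numerically: E[X] ≈ 5125.2.

E[X] = 181440 · (7/10)^{10} = 160163466183/31250000 ≈ 5125.2.


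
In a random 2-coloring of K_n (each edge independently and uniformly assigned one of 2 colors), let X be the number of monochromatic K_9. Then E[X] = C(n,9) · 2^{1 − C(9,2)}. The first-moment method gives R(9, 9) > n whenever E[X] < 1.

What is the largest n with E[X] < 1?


We need C(n, 9) · 2^{1 − 36} < 1, i.e. C(n, 9) < 2^{36 − 1} = 34359738368.
Check values of n near the boundary:
  n = 64: C(64, 9) = 27540584512; 27540584512 < 34359738368? YES
  n = 65: C(65, 9) = 31966749880; 31966749880 < 34359738368? YES
  n = 66: C(66, 9) = 37014131440; 37014131440 < 34359738368? NO
  n = 67: C(67, 9) = 42757703560; 42757703560 < 34359738368? NO
The largest n with C(n, 9) < 34359738368 is n = 65 (where E[X] = 3995843735/4294967296 ≈ 0.930). Hence R(9, 9) > 65, i.e. R(9, 9) ≥ 66.

Largest n = 65; hence R(9, 9) > 65.


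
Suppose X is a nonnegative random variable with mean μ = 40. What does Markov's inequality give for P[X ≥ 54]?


μ = E[X] = 40, a = 54.
Markov: P[X ≥ 54] ≤ μ/a = (40)/54 = 20/27.
Numerically: ≈ 0.7407.
(Since a = 54 > μ = 40.0000, the bound 20/27 is < 1 and informative.)

P[X ≥ 54] ≤ 20/27 ≈ 0.7407.


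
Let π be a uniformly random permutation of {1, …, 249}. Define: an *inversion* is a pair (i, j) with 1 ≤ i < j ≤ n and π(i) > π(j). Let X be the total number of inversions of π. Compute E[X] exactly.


Write X = Σ X_I over the C(249, 2) = 30876 pairs i < j, with X_I the indicator of one inversion.
There are 30876 indicators.
For each fixed pair i < j, the values π(i) and π(j) are two distinct elements of {1, …, 249} in uniformly random order; by symmetry P[π(i) > π(j)] = 1/2.
By linearity: E[X] = 30876 · (1/2) = C(249, 2) · (1/2) = 30876/2 = 15438 ≈ 15438.00000.

E[X] = 15438 = 15438.00000.


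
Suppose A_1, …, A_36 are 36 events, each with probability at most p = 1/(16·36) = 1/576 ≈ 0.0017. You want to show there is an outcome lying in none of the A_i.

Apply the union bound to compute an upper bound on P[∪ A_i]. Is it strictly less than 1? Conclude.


Union bound: P[∪_{i=1}^{36} A_i] ≤ Σ_i P[A_i] ≤ 36·p = 36·(1/576) = 1/16.
Numerically: 1/16 ≈ 0.0625.
Is 1/16 < 1? YES.
Since P[∪ A_i] ≤ 1/16 < 1, the complement has P[∩ A_i^c] ≥ 1 − 1/16 = 15/16 > 0, so some outcome avoids every A_i.

36·p = 1/16 ≈ 0.0625; existence CERTIFIED by the union bound.


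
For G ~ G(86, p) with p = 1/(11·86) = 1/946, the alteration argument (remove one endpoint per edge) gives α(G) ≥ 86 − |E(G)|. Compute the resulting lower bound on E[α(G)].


E[|E(G)|] = C(86, 2)·p = 3655 · (1/946) = 85/22.
E[α(G)] ≥ n − E[|E(G)|] = 86 − 85/22 = 1807/22.
Numerically: ≈ 82.1364.
(This is only a lower bound; the true E[α(G)] may be larger.)

E[α(G)] ≥ 1807/22 ≈ 82.1364.


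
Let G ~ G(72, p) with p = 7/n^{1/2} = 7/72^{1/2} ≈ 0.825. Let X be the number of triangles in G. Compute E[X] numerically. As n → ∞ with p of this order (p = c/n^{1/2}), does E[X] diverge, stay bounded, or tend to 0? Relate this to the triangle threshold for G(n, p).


Number of potential triangles: C(72, 3) = 59640.
Each occurs with probability p³ ≈ (0.825)³ ≈ 5.61430e-01.
By linearity: E[X] = C(72, 3)·p³ ≈ 59640 · 5.61430e-01 ≈ 33483.667.
Since α = 1/2 < 1, p = c/n^{1/2} ≫ 1/n is above the triangle threshold p ~ 1/n. Asymptotically E[X] ~ (c³/6)·n^{3(1−α)} = (7³/6)·n^{1.5} → ∞; triangles are abundant w.h.p.

E[X] ≈ 33483.667; in regime p = Θ(1/n^{1/2}) E[X] diverges (above the triangle threshold p ~ 1/n).


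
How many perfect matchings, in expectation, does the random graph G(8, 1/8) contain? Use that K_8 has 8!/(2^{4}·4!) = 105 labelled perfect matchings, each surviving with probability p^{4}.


K_8 has 8!/(2^{4}·4!) = 105 labelled perfect matchings.
For each such perfect matching H, let X_H = 1 if all 4 edges of H are present in G. Then P[X_H = 1] = p^{4} = (1/8)^{4} = 1/4096.
Summing the indicators: E[X] = Σ_H E[X_H] = 105 · p^{4} = 105 · 1/4096 = 105/4096.
Numerically: E[X] ≈ 0.02563.

E[X] = 105 · (1/8)^{4} = 105/4096 ≈ 0.02563.


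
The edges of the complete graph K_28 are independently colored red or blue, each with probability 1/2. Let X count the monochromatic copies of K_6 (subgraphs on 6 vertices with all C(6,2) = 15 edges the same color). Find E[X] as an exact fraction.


Let X = Σ_S X_S over the C(28, 6) = 376740 subsets S of size 6, where X_S = 1 if the K_6 on S is monochromatic.
For a fixed S, the K_6 on S has C(6, 2) = 15 edges. P[all 15 edges red] = (1/2)^15, and likewise for blue, so P[monochromatic] = 2·(1/2)^15 = 2^{1 − 15} = 1/16384.
Summing: E[X] = C(28, 6) · 2^{1 − 15} = 376740 · 1/16384 = 94185/4096.
Numerically: E[X] ≈ 22.994385.

E[X] = C(28,6)·2^(1−C(6,2)) = 94185/4096 ≈ 22.994385.


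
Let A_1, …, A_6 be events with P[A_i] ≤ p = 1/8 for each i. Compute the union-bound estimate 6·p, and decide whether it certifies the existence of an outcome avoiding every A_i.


Union bound: P[∪_{i=1}^{6} A_i] ≤ Σ_i P[A_i] ≤ 6·p = 6·(1/8) = 3/4.
Numerically: 3/4 ≈ 0.7500.
Is 3/4 < 1? YES.
Since P[∪ A_i] ≤ 3/4 < 1, the complement has P[∩ A_i^c] ≥ 1 − 3/4 = 1/4 > 0, so some outcome avoids every A_i.

6·p = 3/4 ≈ 0.7500; existence CERTIFIED by the union bound.


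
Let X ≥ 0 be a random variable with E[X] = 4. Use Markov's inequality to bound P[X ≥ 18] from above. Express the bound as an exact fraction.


μ = E[X] = 4, a = 18.
Markov: P[X ≥ 18] ≤ μ/a = (4)/18 = 2/9.
Numerically: ≈ 0.2222.
(Since a = 18 > μ = 4.0000, the bound 2/9 is < 1 and informative.)

P[X ≥ 18] ≤ 2/9 ≈ 0.2222.


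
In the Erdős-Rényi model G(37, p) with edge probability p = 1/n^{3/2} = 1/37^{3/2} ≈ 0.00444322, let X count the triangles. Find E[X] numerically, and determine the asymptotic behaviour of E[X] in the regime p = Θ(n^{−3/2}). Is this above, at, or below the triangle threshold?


Number of potential triangles: C(37, 3) = 7770.
Each occurs with probability p³ ≈ (0.00444322)³ ≈ 8.77187111e-08.
By linearity: E[X] = C(37, 3)·p³ ≈ 7770 · 8.77187111e-08 ≈ 0.000682.
Since α = 3/2 > 1, p = c/n^{3/2} = o(1/n) is below the triangle threshold p ~ 1/n. Asymptotically E[X] ~ (c³/6)·n^{3(1−α)} = (1³/6)·n^{-1.5} → 0, so by Markov's inequality G has no triangles w.h.p.

E[X] ≈ 0.000682; in regime p = Θ(1/n^{3/2}) E[X] tends to 0 (below the triangle threshold p ~ 1/n).


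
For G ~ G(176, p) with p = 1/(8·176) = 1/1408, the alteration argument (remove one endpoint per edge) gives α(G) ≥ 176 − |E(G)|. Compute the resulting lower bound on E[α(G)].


E[|E(G)|] = C(176, 2)·p = 15400 · (1/1408) = 175/16.
E[α(G)] ≥ n − E[|E(G)|] = 176 − 175/16 = 2641/16.
Numerically: ≈ 165.062500.
(This is only a lower bound; the true E[α(G)] may be larger.)

E[α(G)] ≥ 2641/16 ≈ 165.062500.


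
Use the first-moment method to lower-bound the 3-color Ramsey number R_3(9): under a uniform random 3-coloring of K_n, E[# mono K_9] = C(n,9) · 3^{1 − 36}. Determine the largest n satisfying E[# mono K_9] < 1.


We need C(n, 9) · 3^{1 − 36} < 1, i.e. C(n, 9) < 3^{36 − 1} = 50031545098999707.
Check values of n near the boundary:
  n = 295: C(295, 9) = 41221140106119260; 41221140106119260 < 50031545098999707? YES
  n = 296: C(296, 9) = 42513789098994080; 42513789098994080 < 50031545098999707? YES
  n = 297: C(297, 9) = 43842345008337645; 43842345008337645 < 50031545098999707? YES
  n = 298: C(298, 9) = 45207677551849890; 45207677551849890 < 50031545098999707? YES
  n = 299: C(299, 9) = 46610674441390059; 46610674441390059 < 50031545098999707? YES
  n = 300: C(300, 9) = 48052241692154700; 48052241692154700 < 50031545098999707? YES
  n = 301: C(301, 9) = 49533303936090975; 49533303936090975 < 50031545098999707? YES
  n = 302: C(302, 9) = 51054804739588650; 51054804739588650 < 50031545098999707? NO
The largest n with C(n, 9) < 50031545098999707 is n = 301 (where E[X] = 16511101312030325/16677181699666569 ≈ 0.9900). Hence R_3(9) > 301, i.e. R_3(9) ≥ 302.

Largest n = 301; hence R_3(9) > 301.


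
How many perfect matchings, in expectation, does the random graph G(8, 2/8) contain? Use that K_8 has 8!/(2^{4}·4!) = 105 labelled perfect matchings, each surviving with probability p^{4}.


K_8 has 8!/(2^{4}·4!) = 105 labelled perfect matchings.
For each such perfect matching H, let X_H = 1 if all 4 edges of H are present in G. Then P[X_H = 1] = p^{4} = (1/4)^{4} = 1/256.
By linearity: E[X] = Σ_H E[X_H] = 105 · p^{4} = 105 · 1/256 = 105/256.
Numerically: E[X] ≈ 0.4102.

E[X] = 105 · (1/4)^{4} = 105/256 ≈ 0.4102.


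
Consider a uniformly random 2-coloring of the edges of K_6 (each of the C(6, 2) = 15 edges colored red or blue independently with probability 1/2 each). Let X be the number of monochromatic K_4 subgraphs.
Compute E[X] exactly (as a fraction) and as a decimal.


Let X = Σ_S X_S over the C(6, 4) = 15 subsets S of size 4, where X_S = 1 if the K_4 on S is monochromatic.
For a fixed S, the K_4 on S has C(4, 2) = 6 edges. P[all 6 edges red] = (1/2)^6, and likewise for blue, so P[monochromatic] = 2·(1/2)^6 = 2^{1 − 6} = 1/32.
Summing: E[X] = C(6, 4) · 2^{1 − 6} = 15 · 1/32 = 15/32.
Numerically: E[X] ≈ 0.468750.

E[X] = C(6,4)·2^(1−C(4,2)) = 15/32 ≈ 0.468750.


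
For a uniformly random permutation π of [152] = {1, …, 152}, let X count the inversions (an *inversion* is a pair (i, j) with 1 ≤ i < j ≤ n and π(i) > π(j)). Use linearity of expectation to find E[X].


Write X = Σ X_I over the C(152, 2) = 11476 pairs i < j, with X_I the indicator of one inversion.
There are 11476 indicators.
For each fixed pair i < j, the values π(i) and π(j) are two distinct elements of {1, …, 152} in uniformly random order; by symmetry P[π(i) > π(j)] = 1/2.
By linearity: E[X] = 11476 · (1/2) = C(152, 2) · (1/2) = 11476/2 = 5738 ≈ 5738.00000.

E[X] = 5738 = 5738.00000.


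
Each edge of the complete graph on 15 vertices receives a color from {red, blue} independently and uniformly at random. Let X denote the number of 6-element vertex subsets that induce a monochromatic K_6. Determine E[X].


Let X = Σ_S X_S over the C(15, 6) = 5005 subsets S of size 6, where X_S = 1 if the K_6 on S is monochromatic.
For a fixed S, the K_6 on S has C(6, 2) = 15 edges. P[all 15 edges red] = (1/2)^15, and likewise for blue, so P[monochromatic] = 2·(1/2)^15 = 2^{1 − 15} = 1/16384.
By linearity of expectation: E[X] = C(15, 6) · 2^{1 − 15} = 5005 · 1/16384 = 5005/16384.
Numerically: E[X] ≈ 0.305.

E[X] = C(15,6)·2^(1−C(6,2)) = 5005/16384 ≈ 0.305.


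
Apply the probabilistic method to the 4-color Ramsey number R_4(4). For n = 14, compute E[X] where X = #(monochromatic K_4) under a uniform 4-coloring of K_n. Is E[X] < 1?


E[X] = C(14, 4) · 4^{1 − 6} = 1001 · 4^{−5} = 1001/1024.
As a reduced fraction: E[X] = 1001/1024 ≈ 0.9775391.
Is E[X] < 1? YES.
Since E[X] < 1, there exists a 4-coloring of K_{14} with no monochromatic K_4; hence R_4(4) > 14.

E[X] = 1001/1024 ≈ 0.9775391; E[X] < 1, so R_4(4) > 14.
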